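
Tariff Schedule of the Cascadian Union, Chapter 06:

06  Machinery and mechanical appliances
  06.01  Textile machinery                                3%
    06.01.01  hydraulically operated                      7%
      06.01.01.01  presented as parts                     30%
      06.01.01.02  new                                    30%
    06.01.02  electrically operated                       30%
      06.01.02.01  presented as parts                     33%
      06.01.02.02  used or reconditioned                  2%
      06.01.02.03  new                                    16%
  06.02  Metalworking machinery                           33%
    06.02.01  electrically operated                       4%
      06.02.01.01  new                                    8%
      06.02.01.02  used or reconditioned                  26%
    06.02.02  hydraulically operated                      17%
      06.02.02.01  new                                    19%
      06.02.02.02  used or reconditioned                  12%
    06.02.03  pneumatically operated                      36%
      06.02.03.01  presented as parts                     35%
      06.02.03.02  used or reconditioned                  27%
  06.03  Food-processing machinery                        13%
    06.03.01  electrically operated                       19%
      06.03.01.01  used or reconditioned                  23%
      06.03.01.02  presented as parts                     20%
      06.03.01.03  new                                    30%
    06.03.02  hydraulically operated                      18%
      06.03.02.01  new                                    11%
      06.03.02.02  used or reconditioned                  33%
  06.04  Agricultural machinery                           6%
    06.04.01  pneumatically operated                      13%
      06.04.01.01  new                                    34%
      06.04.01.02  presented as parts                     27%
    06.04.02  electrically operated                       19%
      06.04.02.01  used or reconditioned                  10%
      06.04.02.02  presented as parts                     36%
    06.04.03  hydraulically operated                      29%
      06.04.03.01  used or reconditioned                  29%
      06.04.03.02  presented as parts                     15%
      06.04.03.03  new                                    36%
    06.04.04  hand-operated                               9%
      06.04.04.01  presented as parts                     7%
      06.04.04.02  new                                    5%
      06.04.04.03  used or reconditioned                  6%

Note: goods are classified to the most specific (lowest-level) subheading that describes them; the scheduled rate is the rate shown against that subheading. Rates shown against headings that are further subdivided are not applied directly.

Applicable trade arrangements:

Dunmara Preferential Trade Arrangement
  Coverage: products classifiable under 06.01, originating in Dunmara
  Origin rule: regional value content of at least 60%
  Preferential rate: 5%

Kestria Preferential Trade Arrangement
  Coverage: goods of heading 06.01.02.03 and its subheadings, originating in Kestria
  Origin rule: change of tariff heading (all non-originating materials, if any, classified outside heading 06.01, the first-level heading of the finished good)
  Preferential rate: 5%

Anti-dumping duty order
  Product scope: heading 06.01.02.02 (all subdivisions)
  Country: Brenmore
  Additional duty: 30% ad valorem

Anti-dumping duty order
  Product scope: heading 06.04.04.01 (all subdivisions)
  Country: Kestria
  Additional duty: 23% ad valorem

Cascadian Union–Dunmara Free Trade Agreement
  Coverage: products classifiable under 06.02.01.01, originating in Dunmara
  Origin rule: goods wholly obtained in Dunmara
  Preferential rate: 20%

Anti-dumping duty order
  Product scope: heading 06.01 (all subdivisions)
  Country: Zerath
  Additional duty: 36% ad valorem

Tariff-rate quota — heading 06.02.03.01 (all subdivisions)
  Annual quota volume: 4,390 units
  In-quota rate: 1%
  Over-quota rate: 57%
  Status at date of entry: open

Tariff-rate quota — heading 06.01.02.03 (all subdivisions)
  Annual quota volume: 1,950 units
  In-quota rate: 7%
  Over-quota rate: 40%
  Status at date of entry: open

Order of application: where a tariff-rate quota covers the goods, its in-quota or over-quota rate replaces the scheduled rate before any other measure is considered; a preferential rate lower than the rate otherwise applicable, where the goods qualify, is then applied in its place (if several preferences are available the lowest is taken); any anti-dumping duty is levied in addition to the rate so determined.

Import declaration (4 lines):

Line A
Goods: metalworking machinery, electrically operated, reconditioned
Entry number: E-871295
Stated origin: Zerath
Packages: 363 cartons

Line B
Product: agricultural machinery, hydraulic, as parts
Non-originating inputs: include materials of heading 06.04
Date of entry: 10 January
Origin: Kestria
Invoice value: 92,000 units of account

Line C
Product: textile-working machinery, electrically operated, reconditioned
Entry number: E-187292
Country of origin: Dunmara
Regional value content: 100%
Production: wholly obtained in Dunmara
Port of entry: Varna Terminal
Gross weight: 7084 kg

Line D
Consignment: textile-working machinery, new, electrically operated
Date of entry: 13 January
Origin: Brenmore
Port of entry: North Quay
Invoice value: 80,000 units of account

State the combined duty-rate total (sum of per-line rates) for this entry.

50%

Line A: metalworking → 06.02; electrically operated → 06.02.01; reconditioned → 06.02.01.02. Scheduled 26%. No special measure applies. → 26%.
Line B: agricultural → 06.04; hydraulic → 06.04.03; as parts → 06.04.03.02. Scheduled 15%. Kestria agreement on 06.01.02.03: 06.04.03.02 not covered. → 15%.
Line C: textile-working → 06.01; electrically operated → 06.01.02; reconditioned → 06.01.02.02. Scheduled 2%. Dunmara agreement on 06.01: RVC ≥ 60% → 5% available; Dunmara agreement on 06.02.01.01: 06.01.02.02 not covered; preference 5% not lower than 2% → no reduction. → 2%.
Line D: textile-working → 06.01; electrically operated → 06.01.02; new → 06.01.02.03. Scheduled 16%. quota on 06.01.02.03 open → in-quota 7%. → 7%.
Sum: 26% + 15% + 2% + 7% = 50%.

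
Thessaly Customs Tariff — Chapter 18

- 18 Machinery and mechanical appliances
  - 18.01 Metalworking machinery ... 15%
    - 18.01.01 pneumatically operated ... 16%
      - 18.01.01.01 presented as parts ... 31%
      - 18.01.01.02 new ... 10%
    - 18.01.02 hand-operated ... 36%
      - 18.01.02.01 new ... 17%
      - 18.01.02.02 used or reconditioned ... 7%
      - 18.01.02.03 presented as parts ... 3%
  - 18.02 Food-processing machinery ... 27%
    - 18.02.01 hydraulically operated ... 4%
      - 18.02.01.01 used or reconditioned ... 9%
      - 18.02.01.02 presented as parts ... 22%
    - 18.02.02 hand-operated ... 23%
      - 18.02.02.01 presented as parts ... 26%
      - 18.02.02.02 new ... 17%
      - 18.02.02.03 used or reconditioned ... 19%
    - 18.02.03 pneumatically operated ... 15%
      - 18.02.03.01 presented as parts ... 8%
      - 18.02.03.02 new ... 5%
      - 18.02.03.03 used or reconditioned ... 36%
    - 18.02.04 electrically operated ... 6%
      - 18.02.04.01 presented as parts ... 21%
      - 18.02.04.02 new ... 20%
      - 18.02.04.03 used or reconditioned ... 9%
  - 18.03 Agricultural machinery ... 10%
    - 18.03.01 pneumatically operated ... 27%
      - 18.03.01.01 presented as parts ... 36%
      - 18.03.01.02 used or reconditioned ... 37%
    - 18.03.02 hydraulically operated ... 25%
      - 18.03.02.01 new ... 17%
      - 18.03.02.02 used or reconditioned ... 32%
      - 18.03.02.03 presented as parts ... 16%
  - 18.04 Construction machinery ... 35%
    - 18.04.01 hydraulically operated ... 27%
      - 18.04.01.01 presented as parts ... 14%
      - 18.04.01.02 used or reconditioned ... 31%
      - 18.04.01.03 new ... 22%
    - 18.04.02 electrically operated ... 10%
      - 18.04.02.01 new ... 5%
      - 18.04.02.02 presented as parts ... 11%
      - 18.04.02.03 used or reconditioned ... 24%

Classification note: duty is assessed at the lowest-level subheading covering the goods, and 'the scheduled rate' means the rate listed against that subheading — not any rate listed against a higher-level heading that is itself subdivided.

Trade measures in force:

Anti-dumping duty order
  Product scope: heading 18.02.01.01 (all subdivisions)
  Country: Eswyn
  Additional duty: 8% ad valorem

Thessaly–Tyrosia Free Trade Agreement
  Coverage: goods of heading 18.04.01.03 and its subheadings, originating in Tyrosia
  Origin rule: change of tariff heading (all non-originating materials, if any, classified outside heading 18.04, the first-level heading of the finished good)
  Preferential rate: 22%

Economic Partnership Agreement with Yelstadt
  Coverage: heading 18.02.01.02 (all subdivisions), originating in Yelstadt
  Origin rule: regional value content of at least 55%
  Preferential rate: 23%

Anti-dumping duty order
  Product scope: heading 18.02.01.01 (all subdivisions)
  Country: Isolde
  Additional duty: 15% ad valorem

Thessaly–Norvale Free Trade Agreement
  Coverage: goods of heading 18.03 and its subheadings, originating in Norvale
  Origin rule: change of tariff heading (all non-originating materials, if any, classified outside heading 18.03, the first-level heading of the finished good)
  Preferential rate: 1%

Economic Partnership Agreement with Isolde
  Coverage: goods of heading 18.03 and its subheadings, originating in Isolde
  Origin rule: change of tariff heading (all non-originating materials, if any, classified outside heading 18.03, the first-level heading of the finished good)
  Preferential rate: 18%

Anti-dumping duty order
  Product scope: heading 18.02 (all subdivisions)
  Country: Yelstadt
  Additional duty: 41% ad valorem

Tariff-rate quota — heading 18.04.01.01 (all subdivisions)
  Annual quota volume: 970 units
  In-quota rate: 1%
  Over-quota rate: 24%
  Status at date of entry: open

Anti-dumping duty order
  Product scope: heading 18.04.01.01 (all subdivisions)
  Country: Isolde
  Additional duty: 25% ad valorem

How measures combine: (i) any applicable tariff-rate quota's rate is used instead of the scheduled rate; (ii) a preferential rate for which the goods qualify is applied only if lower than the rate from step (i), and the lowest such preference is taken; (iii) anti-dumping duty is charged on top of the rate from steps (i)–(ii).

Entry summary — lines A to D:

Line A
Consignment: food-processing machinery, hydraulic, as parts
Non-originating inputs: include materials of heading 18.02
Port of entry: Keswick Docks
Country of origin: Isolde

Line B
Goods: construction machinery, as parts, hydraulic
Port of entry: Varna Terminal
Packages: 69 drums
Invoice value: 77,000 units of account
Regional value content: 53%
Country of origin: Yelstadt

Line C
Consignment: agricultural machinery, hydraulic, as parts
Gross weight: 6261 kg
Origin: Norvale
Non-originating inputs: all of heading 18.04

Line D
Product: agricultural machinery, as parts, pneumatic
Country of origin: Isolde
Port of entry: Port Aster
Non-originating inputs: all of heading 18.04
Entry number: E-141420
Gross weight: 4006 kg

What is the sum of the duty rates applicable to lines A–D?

Line A: food-processing → 18.02; hydraulic → 18.02.01; as parts → 18.02.01.02. Scheduled 22%. Isolde agreement on 18.03: 18.02.01.02 not covered. → 22%.
Line B: construction → 18.04; hydraulic → 18.04.01; as parts → 18.04.01.01. Scheduled 14%. quota on 18.04.01.01 open → in-quota 1%; Yelstadt agreement on 18.02.01.02: 18.04.01.01 not covered. → 1%.
Line C: agricultural → 18.03; hydraulic → 18.03.02; as parts → 18.03.02.03. Scheduled 16%. Norvale agreement on 18.03: CTH met → 1% available; preferential 1%. → 1%.
Line D: agricultural → 18.03; pneumatic → 18.03.01; as parts → 18.03.01.01. Scheduled 36%. Isolde agreement on 18.03: CTH met → 18% available; preferential 18%. → 18%.
Sum: 22% + 1% + 1% + 18% = 42%.

42%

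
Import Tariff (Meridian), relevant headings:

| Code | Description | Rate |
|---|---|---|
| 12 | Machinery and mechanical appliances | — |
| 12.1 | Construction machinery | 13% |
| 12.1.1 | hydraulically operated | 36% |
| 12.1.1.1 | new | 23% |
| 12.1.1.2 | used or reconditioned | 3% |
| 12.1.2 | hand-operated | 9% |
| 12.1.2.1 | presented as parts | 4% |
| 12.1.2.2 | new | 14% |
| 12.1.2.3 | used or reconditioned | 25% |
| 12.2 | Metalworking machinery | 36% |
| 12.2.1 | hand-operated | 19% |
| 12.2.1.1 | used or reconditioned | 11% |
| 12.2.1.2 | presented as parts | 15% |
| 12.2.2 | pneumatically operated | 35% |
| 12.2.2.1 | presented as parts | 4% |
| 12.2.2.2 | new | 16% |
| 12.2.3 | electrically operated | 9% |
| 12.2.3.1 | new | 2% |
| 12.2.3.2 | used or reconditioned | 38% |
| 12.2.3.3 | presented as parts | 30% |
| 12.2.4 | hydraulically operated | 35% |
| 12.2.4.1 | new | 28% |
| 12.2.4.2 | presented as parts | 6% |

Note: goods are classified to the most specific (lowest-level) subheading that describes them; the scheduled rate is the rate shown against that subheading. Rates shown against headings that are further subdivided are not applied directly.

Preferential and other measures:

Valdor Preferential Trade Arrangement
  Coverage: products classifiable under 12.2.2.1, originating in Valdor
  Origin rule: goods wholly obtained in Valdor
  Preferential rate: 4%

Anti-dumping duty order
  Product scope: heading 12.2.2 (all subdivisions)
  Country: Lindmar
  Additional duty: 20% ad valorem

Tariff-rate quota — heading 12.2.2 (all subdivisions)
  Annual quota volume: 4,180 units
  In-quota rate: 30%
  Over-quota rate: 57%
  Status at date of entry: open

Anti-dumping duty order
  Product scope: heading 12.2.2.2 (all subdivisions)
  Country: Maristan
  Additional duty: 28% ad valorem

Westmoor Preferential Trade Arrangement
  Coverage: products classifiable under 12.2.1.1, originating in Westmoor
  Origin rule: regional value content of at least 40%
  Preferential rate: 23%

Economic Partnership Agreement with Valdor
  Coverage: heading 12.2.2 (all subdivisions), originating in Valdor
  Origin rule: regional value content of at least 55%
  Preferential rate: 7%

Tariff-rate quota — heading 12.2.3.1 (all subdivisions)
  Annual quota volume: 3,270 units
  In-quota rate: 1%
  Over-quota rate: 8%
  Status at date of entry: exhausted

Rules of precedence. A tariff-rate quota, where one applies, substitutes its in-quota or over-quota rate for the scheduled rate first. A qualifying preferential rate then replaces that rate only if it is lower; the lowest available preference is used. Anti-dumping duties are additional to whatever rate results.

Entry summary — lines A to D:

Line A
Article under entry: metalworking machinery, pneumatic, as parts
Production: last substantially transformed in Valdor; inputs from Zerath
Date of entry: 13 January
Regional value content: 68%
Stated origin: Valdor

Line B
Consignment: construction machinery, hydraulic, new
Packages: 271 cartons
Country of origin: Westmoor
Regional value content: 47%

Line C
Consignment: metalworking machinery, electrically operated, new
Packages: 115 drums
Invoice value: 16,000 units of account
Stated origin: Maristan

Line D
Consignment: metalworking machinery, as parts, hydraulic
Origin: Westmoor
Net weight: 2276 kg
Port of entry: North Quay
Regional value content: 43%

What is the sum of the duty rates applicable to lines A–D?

44%

Line A: metalworking → 12.2; pneumatic → 12.2.2; as parts → 12.2.2.1. Scheduled 4%. quota on 12.2.2 open → in-quota 30%; Valdor agreement on 12.2.2.1: not wholly obtained; Valdor agreement on 12.2.2: RVC ≥ 55% → 7% available; preferential 7%. → 7%.
Line B: construction → 12.1; hydraulic → 12.1.1; new → 12.1.1.1. Scheduled 23%. Westmoor agreement on 12.2.1.1: 12.1.1.1 not covered. → 23%.
Line C: metalworking → 12.2; electrically operated → 12.2.3; new → 12.2.3.1. Scheduled 2%. quota on 12.2.3.1 exhausted → over-quota 8%. → 8%.
Line D: metalworking → 12.2; hydraulic → 12.2.4; as parts → 12.2.4.2. Scheduled 6%. Westmoor agreement on 12.2.1.1: 12.2.4.2 not covered. → 6%.
Sum: 7% + 23% + 8% + 6% = 44%.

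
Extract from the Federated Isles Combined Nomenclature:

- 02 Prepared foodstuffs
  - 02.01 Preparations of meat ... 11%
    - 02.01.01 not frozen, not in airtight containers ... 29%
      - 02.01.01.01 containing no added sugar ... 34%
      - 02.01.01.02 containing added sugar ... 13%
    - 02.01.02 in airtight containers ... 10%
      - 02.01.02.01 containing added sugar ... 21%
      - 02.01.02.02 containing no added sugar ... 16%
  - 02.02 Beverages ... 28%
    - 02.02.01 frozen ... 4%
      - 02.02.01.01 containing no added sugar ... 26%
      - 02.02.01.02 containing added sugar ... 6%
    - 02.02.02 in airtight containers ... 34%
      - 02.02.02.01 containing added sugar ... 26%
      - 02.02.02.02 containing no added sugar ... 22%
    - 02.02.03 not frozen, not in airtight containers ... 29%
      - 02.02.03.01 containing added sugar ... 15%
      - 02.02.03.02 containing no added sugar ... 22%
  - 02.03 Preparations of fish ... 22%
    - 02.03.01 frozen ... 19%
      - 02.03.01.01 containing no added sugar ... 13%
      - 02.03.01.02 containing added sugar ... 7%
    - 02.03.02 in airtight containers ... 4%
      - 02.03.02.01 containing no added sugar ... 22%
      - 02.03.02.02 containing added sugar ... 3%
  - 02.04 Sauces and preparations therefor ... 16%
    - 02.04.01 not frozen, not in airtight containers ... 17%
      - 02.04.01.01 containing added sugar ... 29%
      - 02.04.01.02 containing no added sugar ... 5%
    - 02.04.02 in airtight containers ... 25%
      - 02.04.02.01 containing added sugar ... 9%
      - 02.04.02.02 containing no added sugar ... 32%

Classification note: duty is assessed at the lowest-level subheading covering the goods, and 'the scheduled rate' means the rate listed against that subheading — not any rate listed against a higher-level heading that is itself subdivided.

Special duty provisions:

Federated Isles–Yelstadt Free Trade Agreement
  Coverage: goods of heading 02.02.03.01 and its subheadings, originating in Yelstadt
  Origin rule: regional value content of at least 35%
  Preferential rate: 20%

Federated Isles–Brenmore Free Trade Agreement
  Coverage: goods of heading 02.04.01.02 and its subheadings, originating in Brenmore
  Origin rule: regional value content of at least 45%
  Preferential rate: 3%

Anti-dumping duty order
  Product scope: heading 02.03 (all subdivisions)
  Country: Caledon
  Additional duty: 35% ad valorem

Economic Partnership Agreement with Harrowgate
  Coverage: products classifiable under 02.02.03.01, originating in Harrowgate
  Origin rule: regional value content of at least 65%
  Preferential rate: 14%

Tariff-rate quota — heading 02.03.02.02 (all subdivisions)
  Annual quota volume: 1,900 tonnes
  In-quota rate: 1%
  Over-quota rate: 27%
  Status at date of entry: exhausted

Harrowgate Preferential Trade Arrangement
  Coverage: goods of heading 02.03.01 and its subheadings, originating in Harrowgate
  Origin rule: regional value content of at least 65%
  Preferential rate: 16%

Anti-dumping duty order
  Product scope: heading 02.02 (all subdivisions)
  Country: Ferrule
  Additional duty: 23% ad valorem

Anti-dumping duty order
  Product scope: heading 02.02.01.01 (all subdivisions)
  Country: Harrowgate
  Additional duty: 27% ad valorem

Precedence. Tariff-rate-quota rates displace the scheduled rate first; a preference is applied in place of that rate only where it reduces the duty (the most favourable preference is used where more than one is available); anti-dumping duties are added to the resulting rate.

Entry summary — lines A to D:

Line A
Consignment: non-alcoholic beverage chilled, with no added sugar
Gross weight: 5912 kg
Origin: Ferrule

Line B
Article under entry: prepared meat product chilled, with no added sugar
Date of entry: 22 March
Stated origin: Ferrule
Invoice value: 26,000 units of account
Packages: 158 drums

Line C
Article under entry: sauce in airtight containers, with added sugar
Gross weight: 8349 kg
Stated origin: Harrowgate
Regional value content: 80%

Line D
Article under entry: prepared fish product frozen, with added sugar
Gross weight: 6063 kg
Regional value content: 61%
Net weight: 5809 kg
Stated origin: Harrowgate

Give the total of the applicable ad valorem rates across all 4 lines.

Line A: non-alcoholic beverage → 02.02; chilled → 02.02.03; with no added sugar → 02.02.03.02. Scheduled 22%. anti-dumping (Ferrule, 02.02): +23%; total 22% + 23% = 45%. → 45%.
Line B: prepared meat product → 02.01; chilled → 02.01.01; with no added sugar → 02.01.01.01. Scheduled 34%. No special measure applies. → 34%.
Line C: sauce → 02.04; in airtight containers → 02.04.02; with added sugar → 02.04.02.01. Scheduled 9%. Harrowgate agreement on 02.02.03.01: 02.04.02.01 not covered; Harrowgate agreement on 02.03.01: 02.04.02.01 not covered. → 9%.
Line D: prepared fish product → 02.03; frozen → 02.03.01; with added sugar → 02.03.01.02. Scheduled 7%. Harrowgate agreement on 02.02.03.01: 02.03.01.02 not covered; Harrowgate agreement on 02.03.01: RVC < 65%. → 7%.
Sum: 45% + 34% + 9% + 7% = 95%.

95%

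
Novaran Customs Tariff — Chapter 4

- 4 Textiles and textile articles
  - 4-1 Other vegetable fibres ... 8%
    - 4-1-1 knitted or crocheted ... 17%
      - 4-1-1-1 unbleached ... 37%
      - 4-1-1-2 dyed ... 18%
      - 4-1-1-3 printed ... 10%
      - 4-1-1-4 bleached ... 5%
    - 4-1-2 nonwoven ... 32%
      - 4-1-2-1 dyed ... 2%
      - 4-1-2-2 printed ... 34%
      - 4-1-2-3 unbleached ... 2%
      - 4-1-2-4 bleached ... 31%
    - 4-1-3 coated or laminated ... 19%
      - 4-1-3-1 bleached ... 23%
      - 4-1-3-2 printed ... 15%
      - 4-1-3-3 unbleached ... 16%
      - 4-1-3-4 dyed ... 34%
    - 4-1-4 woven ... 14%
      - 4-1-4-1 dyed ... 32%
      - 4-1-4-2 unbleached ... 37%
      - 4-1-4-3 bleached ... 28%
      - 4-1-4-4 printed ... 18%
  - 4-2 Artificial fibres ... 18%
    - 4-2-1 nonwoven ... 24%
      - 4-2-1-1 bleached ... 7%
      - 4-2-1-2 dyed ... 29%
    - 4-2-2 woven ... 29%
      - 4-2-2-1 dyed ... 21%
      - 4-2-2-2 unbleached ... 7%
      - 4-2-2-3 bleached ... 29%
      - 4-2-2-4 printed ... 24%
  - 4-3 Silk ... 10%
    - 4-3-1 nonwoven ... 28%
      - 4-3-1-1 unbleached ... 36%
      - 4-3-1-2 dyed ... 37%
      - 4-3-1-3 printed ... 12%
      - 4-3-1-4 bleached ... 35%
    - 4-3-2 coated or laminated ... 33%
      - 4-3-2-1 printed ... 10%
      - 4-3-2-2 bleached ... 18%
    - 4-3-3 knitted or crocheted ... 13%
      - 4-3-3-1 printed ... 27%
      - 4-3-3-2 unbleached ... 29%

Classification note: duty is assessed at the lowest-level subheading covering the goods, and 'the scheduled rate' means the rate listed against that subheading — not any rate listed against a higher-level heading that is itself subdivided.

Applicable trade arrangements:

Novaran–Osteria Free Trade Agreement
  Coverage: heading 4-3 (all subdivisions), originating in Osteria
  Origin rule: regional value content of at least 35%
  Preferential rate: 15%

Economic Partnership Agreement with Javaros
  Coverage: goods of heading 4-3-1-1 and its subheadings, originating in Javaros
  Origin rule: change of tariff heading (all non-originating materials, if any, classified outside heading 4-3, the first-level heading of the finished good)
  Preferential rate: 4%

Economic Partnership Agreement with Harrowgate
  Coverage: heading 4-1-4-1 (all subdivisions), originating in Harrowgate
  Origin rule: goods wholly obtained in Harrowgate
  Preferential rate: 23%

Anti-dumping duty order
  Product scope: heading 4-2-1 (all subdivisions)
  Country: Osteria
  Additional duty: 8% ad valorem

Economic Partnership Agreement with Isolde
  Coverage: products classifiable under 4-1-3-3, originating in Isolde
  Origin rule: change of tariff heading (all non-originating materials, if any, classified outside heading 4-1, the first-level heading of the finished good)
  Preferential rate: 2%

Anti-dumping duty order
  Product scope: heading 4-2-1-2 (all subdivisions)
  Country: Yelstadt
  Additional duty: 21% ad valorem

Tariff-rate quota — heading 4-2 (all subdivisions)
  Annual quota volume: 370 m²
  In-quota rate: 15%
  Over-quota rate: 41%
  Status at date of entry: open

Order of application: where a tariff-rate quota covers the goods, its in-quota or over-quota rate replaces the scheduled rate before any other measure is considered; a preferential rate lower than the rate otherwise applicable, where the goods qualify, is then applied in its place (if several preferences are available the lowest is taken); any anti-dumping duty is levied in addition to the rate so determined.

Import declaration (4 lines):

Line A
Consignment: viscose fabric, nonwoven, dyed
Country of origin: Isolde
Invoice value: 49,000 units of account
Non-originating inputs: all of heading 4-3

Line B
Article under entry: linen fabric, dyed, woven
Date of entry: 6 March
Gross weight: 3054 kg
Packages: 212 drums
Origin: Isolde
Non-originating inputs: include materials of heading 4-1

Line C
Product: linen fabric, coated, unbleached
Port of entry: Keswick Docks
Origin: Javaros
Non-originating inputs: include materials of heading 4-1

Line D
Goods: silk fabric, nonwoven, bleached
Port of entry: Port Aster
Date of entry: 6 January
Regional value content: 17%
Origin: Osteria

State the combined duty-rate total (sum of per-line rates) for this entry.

98%

Line A: viscose → 4-2; nonwoven → 4-2-1; dyed → 4-2-1-2. Scheduled 29%. quota on 4-2 open → in-quota 15%; Isolde agreement on 4-1-3-3: 4-2-1-2 not covered. → 15%.
Line B: linen → 4-1; woven → 4-1-4; dyed → 4-1-4-1. Scheduled 32%. Isolde agreement on 4-1-3-3: 4-1-4-1 not covered. → 32%.
Line C: linen → 4-1; coated → 4-1-3; unbleached → 4-1-3-3. Scheduled 16%. Javaros agreement on 4-3-1-1: 4-1-3-3 not covered. → 16%.
Line D: silk → 4-3; nonwoven → 4-3-1; bleached → 4-3-1-4. Scheduled 35%. Osteria agreement on 4-3: RVC < 35%. → 35%.
Sum: 15% + 32% + 16% + 35% = 98%.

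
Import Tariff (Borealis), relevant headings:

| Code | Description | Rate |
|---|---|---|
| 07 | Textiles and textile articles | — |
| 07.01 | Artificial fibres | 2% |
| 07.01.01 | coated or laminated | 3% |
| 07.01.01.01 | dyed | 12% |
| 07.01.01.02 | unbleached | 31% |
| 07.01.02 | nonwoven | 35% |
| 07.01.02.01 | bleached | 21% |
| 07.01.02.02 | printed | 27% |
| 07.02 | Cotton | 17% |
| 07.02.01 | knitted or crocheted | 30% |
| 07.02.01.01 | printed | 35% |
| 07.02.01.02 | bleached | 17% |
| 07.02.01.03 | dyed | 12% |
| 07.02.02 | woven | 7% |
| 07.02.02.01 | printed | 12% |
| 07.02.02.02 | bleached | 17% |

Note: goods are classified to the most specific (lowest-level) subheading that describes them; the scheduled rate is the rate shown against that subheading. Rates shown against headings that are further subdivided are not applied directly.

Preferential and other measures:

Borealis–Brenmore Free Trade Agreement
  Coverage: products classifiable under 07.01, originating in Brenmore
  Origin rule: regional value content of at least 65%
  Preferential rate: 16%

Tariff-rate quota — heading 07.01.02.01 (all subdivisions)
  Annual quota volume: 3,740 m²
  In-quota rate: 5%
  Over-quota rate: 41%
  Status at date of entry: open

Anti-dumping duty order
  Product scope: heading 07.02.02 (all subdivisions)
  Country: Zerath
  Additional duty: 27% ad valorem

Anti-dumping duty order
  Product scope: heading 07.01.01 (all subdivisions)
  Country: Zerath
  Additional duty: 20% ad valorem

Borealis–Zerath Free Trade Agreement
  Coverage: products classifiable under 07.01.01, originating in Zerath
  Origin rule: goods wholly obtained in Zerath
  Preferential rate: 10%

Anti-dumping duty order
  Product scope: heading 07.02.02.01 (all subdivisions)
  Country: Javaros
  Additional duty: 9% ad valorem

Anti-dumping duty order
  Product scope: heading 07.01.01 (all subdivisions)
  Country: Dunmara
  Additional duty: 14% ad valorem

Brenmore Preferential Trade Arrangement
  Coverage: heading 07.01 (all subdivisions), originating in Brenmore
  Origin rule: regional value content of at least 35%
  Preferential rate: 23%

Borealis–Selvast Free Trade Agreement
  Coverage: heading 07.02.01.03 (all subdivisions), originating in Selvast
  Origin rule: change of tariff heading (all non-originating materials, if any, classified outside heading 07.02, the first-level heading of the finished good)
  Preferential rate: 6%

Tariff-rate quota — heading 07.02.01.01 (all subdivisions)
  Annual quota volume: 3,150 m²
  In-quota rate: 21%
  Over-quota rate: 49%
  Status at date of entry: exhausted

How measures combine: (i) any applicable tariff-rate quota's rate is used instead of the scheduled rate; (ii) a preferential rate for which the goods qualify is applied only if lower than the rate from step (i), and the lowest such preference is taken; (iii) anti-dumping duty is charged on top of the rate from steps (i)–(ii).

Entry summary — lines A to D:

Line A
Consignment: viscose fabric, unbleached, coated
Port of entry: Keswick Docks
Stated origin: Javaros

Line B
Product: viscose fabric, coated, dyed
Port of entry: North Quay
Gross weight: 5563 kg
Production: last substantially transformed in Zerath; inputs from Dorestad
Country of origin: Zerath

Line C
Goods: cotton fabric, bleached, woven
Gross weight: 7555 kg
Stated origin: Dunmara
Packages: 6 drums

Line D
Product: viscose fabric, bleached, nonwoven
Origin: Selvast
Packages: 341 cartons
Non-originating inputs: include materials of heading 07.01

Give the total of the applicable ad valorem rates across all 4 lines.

85%

Line A: viscose → 07.01; coated → 07.01.01; unbleached → 07.01.01.02. Scheduled 31%. No special measure applies. → 31%.
Line B: viscose → 07.01; coated → 07.01.01; dyed → 07.01.01.01. Scheduled 12%. Zerath agreement on 07.01.01: not wholly obtained; anti-dumping (Zerath, 07.01.01): +20%; total 12% + 20% = 32%. → 32%.
Line C: cotton → 07.02; woven → 07.02.02; bleached → 07.02.02.02. Scheduled 17%. No special measure applies. → 17%.
Line D: viscose → 07.01; nonwoven → 07.01.02; bleached → 07.01.02.01. Scheduled 21%. quota on 07.01.02.01 open → in-quota 5%; Selvast agreement on 07.02.01.03: 07.01.02.01 not covered. → 5%.
Sum: 31% + 32% + 17% + 5% = 85%.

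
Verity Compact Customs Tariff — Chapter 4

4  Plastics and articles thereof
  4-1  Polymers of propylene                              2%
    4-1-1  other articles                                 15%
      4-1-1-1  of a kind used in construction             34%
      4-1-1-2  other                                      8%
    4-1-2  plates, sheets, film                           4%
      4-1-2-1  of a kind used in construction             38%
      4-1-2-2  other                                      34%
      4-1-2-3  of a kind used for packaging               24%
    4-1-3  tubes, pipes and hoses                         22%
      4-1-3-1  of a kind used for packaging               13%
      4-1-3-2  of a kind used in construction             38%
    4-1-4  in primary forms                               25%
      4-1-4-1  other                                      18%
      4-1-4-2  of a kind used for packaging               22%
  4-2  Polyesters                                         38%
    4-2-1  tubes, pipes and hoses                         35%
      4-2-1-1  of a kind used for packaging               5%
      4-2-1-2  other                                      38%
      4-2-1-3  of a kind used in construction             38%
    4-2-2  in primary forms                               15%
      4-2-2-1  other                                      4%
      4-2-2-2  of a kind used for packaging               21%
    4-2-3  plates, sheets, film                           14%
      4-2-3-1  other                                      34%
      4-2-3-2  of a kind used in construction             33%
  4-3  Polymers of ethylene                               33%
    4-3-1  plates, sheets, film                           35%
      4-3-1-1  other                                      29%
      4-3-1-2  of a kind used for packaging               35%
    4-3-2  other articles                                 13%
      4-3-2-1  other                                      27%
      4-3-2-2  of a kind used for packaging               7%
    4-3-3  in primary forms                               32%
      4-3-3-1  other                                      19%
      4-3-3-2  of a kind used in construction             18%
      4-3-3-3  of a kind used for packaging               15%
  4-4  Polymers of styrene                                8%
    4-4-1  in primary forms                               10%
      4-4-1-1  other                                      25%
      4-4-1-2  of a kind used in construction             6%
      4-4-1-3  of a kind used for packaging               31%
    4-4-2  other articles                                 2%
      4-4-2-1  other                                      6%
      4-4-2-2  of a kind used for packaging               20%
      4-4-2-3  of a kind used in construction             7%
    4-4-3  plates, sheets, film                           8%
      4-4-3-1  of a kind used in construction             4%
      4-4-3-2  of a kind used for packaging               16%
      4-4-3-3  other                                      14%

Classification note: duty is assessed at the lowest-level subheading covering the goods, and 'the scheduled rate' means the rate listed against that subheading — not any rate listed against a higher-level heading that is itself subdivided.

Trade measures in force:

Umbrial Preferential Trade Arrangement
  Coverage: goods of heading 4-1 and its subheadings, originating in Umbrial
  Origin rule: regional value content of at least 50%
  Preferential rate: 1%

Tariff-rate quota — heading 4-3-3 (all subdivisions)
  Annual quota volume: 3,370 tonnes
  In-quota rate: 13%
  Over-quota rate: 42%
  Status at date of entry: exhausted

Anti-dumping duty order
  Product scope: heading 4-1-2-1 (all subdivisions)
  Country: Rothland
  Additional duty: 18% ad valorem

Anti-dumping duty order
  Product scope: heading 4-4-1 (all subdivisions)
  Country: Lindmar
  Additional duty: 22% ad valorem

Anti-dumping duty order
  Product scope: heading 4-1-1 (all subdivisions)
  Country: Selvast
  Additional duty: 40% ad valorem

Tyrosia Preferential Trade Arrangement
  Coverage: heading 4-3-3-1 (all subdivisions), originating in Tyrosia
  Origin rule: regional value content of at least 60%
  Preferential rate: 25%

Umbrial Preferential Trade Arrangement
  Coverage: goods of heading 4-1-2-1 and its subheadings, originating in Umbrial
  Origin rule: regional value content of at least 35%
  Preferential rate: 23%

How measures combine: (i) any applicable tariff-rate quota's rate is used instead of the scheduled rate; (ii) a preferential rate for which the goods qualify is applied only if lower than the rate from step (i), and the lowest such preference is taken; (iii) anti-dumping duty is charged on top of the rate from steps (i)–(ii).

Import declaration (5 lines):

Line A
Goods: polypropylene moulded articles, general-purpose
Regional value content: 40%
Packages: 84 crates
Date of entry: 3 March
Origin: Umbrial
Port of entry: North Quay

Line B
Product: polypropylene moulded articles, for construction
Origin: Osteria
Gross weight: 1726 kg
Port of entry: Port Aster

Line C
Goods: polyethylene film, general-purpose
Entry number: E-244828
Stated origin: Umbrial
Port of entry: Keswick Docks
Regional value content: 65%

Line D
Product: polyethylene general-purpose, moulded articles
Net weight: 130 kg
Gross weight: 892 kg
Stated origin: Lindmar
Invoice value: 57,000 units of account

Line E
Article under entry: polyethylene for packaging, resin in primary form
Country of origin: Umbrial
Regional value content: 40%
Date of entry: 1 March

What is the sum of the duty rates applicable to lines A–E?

Line A: polypropylene → 4-1; moulded articles → 4-1-1; general-purpose → 4-1-1-2. Scheduled 8%. Umbrial agreement on 4-1: RVC < 50%; Umbrial agreement on 4-1-2-1: 4-1-1-2 not covered. → 8%.
Line B: polypropylene → 4-1; moulded articles → 4-1-1; for construction → 4-1-1-1. Scheduled 34%. No special measure applies. → 34%.
Line C: polyethylene → 4-3; film → 4-3-1; general-purpose → 4-3-1-1. Scheduled 29%. Umbrial agreement on 4-1: 4-3-1-1 not covered; Umbrial agreement on 4-1-2-1: 4-3-1-1 not covered. → 29%.
Line D: polyethylene → 4-3; moulded articles → 4-3-2; general-purpose → 4-3-2-1. Scheduled 27%. No special measure applies. → 27%.
Line E: polyethylene → 4-3; resin in primary form → 4-3-3; for packaging → 4-3-3-3. Scheduled 15%. quota on 4-3-3 exhausted → over-quota 42%; Umbrial agreement on 4-1: 4-3-3-3 not covered; Umbrial agreement on 4-1-2-1: 4-3-3-3 not covered. → 42%.
Sum: 8% + 34% + 29% + 27% + 42% = 140%.

140%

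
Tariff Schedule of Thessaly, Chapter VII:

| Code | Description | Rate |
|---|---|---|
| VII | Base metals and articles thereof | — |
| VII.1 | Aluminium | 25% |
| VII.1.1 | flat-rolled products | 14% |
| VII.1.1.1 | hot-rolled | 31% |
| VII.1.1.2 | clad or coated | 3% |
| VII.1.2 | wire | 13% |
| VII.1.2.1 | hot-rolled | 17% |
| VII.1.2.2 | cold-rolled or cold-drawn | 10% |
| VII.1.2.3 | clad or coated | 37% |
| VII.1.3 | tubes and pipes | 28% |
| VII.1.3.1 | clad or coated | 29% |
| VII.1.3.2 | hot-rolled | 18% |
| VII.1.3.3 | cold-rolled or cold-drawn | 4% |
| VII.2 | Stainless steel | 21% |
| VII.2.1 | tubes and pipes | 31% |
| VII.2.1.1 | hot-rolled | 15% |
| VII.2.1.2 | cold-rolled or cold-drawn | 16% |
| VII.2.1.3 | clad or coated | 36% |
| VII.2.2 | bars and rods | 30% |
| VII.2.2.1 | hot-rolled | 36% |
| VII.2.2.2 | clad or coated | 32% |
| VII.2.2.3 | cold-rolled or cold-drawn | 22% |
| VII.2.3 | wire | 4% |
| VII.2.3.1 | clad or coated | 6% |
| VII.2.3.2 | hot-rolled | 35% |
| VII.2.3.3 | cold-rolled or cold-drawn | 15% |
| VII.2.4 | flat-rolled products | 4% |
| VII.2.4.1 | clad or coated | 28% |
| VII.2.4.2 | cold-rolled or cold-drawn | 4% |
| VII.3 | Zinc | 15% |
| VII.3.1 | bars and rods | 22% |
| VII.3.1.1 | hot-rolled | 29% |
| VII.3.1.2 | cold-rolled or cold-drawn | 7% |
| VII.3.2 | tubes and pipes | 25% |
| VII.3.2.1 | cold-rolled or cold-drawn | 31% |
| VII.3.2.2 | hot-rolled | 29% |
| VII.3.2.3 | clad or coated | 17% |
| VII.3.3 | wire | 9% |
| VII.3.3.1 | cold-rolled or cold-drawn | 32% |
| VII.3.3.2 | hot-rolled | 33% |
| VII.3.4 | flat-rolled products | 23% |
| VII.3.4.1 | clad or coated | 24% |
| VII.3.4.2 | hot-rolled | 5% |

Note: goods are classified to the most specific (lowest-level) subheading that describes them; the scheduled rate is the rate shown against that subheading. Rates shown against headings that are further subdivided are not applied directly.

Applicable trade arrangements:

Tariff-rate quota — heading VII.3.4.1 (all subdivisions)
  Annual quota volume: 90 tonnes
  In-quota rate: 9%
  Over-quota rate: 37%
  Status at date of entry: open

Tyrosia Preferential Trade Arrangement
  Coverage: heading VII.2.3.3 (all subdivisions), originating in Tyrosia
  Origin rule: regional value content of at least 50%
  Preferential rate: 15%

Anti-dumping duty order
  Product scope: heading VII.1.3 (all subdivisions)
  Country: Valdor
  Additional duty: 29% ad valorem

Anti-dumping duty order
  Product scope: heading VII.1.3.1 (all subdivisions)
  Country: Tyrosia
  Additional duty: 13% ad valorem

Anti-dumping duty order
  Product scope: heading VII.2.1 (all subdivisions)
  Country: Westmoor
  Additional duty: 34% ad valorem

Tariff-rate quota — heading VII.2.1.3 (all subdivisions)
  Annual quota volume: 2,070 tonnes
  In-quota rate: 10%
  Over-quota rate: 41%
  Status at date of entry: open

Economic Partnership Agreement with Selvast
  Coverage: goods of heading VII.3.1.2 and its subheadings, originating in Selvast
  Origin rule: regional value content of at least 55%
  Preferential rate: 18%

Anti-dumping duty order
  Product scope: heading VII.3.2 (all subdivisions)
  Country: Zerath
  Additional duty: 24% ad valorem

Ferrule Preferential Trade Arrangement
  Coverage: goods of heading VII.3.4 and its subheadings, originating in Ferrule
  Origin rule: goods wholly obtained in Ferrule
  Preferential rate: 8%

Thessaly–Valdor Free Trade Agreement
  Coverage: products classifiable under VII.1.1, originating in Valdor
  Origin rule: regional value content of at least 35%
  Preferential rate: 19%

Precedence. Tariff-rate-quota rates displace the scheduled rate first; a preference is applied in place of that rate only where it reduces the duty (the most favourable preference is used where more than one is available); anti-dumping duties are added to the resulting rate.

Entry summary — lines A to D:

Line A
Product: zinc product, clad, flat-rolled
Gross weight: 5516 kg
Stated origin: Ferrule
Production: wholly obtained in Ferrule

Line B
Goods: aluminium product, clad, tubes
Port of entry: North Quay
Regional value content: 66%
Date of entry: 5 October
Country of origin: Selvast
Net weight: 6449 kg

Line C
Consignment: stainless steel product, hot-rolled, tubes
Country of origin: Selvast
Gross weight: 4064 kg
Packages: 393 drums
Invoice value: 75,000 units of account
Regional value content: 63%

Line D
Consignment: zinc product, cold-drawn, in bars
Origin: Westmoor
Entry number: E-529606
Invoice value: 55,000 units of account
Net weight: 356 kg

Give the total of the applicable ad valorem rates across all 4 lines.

59%

Line A: zinc → VII.3; flat-rolled → VII.3.4; clad → VII.3.4.1. Scheduled 24%. quota on VII.3.4.1 open → in-quota 9%; Ferrule agreement on VII.3.4: wholly obtained → 8% available; preferential 8%. → 8%.
Line B: aluminium → VII.1; tubes → VII.1.3; clad → VII.1.3.1. Scheduled 29%. Selvast agreement on VII.3.1.2: VII.1.3.1 not covered. → 29%.
Line C: stainless steel → VII.2; tubes → VII.2.1; hot-rolled → VII.2.1.1. Scheduled 15%. Selvast agreement on VII.3.1.2: VII.2.1.1 not covered. → 15%.
Line D: zinc → VII.3; in bars → VII.3.1; cold-drawn → VII.3.1.2. Scheduled 7%. No special measure applies. → 7%.
Sum: 8% + 29% + 15% + 7% = 59%.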